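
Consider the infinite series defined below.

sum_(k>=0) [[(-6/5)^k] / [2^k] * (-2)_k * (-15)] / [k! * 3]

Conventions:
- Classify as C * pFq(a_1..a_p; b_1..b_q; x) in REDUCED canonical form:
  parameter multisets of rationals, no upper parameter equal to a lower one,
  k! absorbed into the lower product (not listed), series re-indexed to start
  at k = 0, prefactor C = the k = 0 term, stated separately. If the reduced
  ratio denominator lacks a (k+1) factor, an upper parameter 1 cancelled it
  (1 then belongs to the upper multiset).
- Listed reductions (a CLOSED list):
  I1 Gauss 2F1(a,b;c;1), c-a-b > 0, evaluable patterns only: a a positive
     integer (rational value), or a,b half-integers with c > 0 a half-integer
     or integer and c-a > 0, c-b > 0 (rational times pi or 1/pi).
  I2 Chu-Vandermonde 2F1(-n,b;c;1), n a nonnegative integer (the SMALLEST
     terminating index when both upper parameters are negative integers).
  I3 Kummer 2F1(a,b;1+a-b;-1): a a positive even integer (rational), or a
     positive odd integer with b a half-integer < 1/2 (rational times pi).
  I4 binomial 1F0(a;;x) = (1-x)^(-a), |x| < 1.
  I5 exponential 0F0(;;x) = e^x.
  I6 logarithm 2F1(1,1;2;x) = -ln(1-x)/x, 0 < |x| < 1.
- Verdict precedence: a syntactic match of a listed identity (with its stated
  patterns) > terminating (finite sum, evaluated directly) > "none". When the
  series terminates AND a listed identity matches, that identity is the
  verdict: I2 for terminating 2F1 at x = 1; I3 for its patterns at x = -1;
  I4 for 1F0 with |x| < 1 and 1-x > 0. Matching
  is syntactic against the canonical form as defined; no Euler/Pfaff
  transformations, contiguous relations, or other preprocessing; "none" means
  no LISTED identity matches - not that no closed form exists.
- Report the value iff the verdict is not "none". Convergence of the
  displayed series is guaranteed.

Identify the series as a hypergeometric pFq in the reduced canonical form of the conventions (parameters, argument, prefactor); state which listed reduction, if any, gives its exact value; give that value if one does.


At argument -3/5: a 1F0 with upper {-2}, lower {-}, scaled by C = -5. Verdict: binomial (I4) applies (the 1F0 binomial series: exponent 2, x = -3/5). Its exact value is -64/5.

The tell: x = (-3/5) and the constant factors (prefactor -5) combine into one prefactor.
Adjacent-term ratio: r(k) = (-3/5) * (k-2) / [(k+1)] - rational; roots negated = parameters, x = (-3/5), C = -5.


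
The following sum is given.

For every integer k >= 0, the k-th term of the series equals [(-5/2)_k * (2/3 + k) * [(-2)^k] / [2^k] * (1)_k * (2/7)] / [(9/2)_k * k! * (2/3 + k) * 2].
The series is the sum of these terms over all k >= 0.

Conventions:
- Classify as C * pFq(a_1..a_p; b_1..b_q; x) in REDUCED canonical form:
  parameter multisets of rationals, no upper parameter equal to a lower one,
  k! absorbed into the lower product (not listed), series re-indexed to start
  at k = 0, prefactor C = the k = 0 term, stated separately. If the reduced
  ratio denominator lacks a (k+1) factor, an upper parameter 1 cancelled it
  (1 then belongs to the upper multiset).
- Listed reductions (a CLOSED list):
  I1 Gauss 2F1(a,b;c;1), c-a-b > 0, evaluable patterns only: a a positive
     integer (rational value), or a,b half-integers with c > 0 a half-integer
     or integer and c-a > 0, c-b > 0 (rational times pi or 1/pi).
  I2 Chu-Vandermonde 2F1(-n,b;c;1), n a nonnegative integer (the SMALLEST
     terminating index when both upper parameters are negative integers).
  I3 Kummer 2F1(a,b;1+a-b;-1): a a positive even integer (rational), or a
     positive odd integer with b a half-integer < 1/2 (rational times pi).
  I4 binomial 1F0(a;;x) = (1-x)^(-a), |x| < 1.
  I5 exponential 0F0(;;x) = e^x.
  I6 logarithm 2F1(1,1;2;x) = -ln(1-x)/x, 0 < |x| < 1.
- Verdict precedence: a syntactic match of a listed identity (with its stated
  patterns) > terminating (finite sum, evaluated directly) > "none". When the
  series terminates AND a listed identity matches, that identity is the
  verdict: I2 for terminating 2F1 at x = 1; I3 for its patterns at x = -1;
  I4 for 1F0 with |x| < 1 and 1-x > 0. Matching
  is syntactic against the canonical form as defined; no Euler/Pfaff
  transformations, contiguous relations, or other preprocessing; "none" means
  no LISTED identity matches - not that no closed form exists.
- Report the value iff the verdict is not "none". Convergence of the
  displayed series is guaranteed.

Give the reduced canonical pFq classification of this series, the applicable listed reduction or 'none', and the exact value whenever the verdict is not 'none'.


Classification (C = 1/7): 2F1 with upper {-5/2, 1}, lower {9/2}, argument x = -1. Verdict: Kummer (I3) applies (x = -1; c = 9/2 equals 1+a-b for upper {-5/2, 1}: listed pattern). Hence: (5/64) * pi.

Key step: t_0 = 1/7 here, and the constant factors (C = 1/7) combine into one prefactor.
Adjacent-term ratio: r(k) = (-1) * (k-5/2) (k+1) / [(k+9/2) (k+1)] - rational; roots negated = parameters, x = (-1), C = 1/7.


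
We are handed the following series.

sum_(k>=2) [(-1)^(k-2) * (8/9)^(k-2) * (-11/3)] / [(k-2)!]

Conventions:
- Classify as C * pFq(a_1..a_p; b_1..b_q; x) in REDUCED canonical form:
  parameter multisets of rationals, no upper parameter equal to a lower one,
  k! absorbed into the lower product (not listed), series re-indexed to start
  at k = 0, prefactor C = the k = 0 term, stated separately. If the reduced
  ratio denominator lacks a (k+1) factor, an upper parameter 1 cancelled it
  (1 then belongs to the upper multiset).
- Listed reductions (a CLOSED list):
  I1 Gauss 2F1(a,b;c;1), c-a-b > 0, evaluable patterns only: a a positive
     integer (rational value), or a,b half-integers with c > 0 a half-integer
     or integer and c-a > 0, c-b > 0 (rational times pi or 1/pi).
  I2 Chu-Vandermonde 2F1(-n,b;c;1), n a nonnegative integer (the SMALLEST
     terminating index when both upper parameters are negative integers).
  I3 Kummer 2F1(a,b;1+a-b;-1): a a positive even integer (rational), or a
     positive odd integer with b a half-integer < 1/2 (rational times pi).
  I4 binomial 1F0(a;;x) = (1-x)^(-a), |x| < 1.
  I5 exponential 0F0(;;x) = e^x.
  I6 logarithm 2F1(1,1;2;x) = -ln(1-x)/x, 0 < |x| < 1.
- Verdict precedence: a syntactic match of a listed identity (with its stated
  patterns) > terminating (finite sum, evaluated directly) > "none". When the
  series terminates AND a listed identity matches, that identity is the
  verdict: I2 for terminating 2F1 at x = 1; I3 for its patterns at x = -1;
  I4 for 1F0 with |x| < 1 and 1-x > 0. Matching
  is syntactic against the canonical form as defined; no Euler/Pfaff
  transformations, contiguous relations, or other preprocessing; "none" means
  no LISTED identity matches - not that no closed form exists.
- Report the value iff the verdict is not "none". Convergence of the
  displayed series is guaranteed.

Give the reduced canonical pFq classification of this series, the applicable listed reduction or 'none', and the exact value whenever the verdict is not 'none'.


x = -8/9 here; the reduced form reads 0F0, upper {-}, lower {-}, C = -11/3. Verdict: exponential (I5) fires (the 0F0 exponential series at x = -8/9). Its exact value is (-11/3) * e^(-8/9).

Structural cue: t_0 = -11/3 here, and the (-1)^k factor (C = -11/3) folds into the argument's sign.
Term ratio: r(k) = (-8/9) * 1 / [(k+1)] ; factor over Q: parameters, x = (-8/9), and C = -11/3.


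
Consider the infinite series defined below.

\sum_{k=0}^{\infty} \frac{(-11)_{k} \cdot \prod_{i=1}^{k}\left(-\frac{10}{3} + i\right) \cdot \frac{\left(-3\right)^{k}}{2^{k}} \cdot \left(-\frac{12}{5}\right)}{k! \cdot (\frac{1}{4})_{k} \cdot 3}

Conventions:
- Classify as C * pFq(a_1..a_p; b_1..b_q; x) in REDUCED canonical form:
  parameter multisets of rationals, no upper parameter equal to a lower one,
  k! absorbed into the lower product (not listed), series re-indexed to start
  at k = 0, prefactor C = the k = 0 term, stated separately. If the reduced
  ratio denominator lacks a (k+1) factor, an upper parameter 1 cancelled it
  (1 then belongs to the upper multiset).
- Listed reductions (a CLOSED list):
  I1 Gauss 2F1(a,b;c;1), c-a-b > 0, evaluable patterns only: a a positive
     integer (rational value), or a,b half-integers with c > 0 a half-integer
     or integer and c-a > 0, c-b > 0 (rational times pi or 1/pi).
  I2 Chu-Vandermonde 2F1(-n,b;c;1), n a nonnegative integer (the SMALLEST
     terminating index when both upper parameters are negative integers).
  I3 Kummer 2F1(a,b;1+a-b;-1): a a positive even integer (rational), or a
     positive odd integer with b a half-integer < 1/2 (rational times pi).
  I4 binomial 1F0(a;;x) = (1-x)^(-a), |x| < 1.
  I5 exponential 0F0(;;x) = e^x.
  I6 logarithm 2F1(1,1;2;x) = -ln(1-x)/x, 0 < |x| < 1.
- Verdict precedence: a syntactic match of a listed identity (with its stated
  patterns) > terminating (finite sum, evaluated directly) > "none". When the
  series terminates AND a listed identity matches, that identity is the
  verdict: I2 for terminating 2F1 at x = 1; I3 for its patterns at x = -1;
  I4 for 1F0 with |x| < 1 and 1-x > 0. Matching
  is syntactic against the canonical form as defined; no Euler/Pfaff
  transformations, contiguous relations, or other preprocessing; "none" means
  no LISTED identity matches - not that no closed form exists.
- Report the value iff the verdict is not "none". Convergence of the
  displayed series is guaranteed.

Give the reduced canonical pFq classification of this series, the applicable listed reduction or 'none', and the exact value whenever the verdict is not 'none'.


With C = -\frac{4}{5}: the canonical form is 2F1(-11, -\frac{7}{3}; \frac{1}{4}; -\frac{3}{2}). Verdict: terminating - the sum ends at index 11 because -11 is a negative integer; exact evaluation follows. Sum: \frac{20753466054532}{19687967325}.

Key observation: t_0 being -\frac{4}{5}, the constant factors (C = -4/5, x = -3/2) combine into one prefactor.
Term ratio: r(k) = -\frac{3}{2} * (k-11) (k-\frac{7}{3}) / [(k+\frac{1}{4}) (k+1)] - rational in k. x = -\frac{3}{2}; t_0 = -\frac{4}{5}; negate the roots.


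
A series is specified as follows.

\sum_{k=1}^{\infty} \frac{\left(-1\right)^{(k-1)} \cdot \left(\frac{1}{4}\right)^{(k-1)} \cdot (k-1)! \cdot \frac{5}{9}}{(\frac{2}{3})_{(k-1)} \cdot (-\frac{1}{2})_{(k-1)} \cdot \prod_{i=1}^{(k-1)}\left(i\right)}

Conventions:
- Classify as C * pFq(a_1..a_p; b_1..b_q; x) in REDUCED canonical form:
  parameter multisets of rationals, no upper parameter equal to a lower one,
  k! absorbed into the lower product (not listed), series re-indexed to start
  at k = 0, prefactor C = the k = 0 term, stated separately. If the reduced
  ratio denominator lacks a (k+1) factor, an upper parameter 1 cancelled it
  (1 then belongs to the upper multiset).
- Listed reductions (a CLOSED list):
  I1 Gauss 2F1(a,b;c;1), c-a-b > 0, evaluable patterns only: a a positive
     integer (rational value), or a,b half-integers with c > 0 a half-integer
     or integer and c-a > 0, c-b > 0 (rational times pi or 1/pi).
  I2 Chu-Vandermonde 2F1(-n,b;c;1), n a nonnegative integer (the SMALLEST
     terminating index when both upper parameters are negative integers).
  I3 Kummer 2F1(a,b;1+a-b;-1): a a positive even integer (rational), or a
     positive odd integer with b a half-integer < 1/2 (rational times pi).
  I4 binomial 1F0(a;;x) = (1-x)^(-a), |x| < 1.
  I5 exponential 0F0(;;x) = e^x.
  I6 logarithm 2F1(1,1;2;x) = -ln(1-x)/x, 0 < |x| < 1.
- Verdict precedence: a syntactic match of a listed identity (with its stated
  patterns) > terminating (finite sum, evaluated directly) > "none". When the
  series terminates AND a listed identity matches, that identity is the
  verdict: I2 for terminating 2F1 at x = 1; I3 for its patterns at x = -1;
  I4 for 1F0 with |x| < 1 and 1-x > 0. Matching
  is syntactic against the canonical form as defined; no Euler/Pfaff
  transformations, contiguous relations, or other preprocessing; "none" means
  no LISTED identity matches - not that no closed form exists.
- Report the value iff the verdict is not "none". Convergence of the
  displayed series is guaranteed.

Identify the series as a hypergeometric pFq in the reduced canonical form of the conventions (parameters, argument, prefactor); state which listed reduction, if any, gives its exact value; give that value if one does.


The series (x = -\frac{1}{4}) is 1F2: upper {1}, lower {-\frac{1}{2}, \frac{2}{3}}, prefactor \frac{5}{9}. Verdict: none here - no I1-I6 shape fits x = -\frac{1}{4} with lower {-\frac{1}{2}, \frac{2}{3}}.

Structural cue: t_0 = \frac{5}{9} here, and the product of the first k integers (C = 5/9, x = -1/4) is k!.
Step ratio: r(k) = -\frac{1}{4} * (k+1) / [(k-\frac{1}{2}) (k+\frac{2}{3}) (k+1)] - rational in k, leading ratio -\frac{1}{4}; with t_0 = \frac{5}{9}, classification follows.


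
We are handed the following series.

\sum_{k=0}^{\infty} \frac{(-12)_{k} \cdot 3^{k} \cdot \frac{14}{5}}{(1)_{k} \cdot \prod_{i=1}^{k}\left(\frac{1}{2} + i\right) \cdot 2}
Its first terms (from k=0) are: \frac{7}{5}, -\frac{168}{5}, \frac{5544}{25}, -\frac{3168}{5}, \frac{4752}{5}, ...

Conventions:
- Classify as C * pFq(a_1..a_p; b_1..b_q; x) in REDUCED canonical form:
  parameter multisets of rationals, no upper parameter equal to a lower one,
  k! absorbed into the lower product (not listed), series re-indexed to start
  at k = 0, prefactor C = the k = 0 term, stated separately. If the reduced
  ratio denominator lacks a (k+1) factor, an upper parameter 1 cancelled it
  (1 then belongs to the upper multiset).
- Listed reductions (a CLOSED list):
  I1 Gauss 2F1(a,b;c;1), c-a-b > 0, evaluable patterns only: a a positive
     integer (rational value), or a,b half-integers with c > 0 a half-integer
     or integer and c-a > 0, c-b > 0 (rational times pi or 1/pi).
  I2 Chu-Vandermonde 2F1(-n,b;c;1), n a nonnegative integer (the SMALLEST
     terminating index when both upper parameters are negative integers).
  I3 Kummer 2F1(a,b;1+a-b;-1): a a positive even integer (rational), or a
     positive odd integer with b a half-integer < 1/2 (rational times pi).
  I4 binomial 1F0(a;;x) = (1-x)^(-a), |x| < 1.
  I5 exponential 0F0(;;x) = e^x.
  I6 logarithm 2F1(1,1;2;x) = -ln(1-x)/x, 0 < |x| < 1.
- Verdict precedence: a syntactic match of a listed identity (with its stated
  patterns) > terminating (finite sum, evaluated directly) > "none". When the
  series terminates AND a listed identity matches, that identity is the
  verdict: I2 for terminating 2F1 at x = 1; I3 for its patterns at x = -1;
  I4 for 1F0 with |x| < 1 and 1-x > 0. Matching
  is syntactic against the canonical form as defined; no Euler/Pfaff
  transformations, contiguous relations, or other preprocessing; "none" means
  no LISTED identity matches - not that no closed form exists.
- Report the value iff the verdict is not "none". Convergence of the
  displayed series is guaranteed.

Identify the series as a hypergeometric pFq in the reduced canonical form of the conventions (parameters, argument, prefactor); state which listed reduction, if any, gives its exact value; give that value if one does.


At argument 3: a 1F1 with upper {-12}, lower {\frac{3}{2}}, scaled by C = \frac{7}{5}. Verdict: terminating. With -12 upstairs the series is a 13-term polynomial sum; evaluated term by term. Hence: -\frac{3743024773}{23238840625}.

The tell: t_0 being \frac{7}{5}, the lower running product (C = 7/5) is a rising factorial.
Step ratio: r(k) = 3 * (k-12) / [(k+\frac{3}{2}) (k+1)] - rational in k, leading ratio 3; with t_0 = \frac{7}{5}, classification follows.


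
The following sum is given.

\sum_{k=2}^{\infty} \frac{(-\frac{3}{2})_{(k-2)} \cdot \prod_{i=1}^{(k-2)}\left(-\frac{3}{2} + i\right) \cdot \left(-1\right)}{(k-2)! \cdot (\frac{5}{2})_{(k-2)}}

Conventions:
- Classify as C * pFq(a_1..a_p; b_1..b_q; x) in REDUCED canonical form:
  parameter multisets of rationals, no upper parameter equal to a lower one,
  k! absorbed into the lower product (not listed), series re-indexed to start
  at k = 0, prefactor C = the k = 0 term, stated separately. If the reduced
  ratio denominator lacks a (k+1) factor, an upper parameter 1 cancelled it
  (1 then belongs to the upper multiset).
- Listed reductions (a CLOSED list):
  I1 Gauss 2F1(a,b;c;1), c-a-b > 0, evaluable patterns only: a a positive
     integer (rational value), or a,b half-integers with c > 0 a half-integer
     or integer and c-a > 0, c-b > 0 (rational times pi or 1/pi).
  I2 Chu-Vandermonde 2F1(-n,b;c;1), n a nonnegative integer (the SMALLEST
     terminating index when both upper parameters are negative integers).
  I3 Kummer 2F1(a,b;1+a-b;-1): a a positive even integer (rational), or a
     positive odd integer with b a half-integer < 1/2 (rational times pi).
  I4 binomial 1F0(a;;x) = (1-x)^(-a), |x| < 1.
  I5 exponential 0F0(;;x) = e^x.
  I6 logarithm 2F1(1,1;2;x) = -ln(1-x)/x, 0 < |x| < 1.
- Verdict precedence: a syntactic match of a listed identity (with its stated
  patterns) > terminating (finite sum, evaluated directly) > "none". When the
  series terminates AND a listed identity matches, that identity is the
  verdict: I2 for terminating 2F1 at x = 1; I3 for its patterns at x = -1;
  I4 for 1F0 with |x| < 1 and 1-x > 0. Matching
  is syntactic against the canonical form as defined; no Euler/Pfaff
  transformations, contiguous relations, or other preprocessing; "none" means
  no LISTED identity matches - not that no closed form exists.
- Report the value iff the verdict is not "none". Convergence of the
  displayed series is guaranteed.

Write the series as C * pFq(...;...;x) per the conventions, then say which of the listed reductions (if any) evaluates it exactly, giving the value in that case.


Canonical form: C = -1 times 2F1 with upper {-\frac{3}{2}, -\frac{1}{2}}, lower {\frac{5}{2}}, x = 1. Verdict (x = 1): Gauss's theorem I1 (half-integer case) applies (x = 1; upper {-\frac{3}{2}, -\frac{1}{2}} half-integers, c = \frac{5}{2} in the evaluable pattern). Sum: \left(-\frac{105}{256}\right) \cdot \pi.

Key step: t_0 being -1, the running product (prefactor -1) telescopes to a rising factorial.
Term ratio: r(k) = 1 * (k-\frac{3}{2}) (k-\frac{1}{2}) / [(k+\frac{5}{2}) (k+1)] - rational in k. x = 1; t_0 = -1; negate the roots.


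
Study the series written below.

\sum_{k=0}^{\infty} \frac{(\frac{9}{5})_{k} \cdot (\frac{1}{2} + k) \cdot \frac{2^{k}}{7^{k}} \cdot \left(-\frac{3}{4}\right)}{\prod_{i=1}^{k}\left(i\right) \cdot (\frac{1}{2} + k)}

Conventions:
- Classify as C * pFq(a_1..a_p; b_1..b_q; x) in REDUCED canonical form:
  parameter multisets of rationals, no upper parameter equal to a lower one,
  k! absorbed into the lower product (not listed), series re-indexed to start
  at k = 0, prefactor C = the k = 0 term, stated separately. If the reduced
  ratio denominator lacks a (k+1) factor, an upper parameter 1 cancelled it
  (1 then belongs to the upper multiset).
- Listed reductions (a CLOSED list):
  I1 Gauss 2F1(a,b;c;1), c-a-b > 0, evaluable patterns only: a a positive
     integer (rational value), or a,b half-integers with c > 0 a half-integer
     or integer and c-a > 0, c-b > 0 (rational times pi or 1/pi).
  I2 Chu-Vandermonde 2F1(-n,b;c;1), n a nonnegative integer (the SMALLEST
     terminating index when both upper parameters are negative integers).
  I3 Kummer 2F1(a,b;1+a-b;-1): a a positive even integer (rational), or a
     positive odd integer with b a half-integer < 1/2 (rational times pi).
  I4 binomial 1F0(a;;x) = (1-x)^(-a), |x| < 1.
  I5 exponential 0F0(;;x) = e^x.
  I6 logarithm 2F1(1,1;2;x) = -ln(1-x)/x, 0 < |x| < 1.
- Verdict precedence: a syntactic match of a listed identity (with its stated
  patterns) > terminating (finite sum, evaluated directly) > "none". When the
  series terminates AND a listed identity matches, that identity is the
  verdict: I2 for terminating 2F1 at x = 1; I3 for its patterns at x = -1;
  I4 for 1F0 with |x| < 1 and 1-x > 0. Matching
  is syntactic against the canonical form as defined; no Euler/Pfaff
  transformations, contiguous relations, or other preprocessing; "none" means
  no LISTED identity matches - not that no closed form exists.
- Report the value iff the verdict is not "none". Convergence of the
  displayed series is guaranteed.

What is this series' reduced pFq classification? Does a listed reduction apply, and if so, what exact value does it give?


Canonical form: C = -\frac{3}{4} times 1F0 with upper {\frac{9}{5}}, lower {-}, x = \frac{2}{7}. Verdict: the binomial series (I4) applies (the 1F0 binomial series: exponent -9/5, x = \frac{2}{7}). Hence: \left(-\frac{3}{4}\right) \cdot \left(\frac{5}{7}\right)^{-\frac{9}{5}}.

Structural cue: with t_0 = -\frac{3}{4}, the two geometric factors (C = -3/4) combine into one argument.
Step ratio: r(k) = \frac{2}{7} * (k+\frac{9}{5}) / [(k+1)] - rational in k. x = \frac{2}{7}; t_0 = -\frac{3}{4}; negate the roots.


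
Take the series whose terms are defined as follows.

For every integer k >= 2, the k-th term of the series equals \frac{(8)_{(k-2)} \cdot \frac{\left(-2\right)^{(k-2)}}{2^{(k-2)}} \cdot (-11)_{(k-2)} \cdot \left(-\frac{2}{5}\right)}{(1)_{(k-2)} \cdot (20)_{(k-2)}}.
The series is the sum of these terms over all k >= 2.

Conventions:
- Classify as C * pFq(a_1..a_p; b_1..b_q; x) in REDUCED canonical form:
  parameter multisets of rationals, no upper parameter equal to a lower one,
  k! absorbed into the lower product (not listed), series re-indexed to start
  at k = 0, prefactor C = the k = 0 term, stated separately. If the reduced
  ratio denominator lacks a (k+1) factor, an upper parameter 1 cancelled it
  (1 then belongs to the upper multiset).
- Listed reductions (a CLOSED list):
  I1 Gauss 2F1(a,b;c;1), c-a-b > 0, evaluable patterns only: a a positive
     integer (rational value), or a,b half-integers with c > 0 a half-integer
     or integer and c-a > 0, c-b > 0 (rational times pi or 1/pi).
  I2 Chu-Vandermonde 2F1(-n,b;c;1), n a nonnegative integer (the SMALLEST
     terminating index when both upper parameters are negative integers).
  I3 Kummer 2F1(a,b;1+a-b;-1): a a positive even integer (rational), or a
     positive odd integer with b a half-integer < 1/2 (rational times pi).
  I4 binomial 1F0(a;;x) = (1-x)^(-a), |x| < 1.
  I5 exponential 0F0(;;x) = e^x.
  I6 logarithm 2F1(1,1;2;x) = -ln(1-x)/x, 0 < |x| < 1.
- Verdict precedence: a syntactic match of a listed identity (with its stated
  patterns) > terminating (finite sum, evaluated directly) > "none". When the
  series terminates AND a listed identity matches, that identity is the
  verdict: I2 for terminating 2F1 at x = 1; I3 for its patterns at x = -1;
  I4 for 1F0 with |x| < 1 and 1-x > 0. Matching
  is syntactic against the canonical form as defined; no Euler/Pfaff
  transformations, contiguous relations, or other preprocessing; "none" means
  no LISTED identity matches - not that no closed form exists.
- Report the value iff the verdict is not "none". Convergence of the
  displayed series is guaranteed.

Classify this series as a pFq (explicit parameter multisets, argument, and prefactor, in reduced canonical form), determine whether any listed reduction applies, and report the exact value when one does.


Classification (C = -\frac{2}{5}): 2F1 with upper {-11, 8}, lower {20}, argument x = -1. Verdict: Kummer (I3) fires (x = -1; c = 20 equals 1+a-b for upper {-11, 8}: listed pattern). Value: -\frac{3876}{175}.

The tell: t_0 being -\frac{2}{5}, the two k-th powers (C = -2/5, x = -1) combine into one argument.
Step ratio: r(k) = -1 * (k-11) (k+8) / [(k+20) (k+1)] - poly over poly, x = -1 from leading terms; C = -\frac{2}{5} at k = 0.


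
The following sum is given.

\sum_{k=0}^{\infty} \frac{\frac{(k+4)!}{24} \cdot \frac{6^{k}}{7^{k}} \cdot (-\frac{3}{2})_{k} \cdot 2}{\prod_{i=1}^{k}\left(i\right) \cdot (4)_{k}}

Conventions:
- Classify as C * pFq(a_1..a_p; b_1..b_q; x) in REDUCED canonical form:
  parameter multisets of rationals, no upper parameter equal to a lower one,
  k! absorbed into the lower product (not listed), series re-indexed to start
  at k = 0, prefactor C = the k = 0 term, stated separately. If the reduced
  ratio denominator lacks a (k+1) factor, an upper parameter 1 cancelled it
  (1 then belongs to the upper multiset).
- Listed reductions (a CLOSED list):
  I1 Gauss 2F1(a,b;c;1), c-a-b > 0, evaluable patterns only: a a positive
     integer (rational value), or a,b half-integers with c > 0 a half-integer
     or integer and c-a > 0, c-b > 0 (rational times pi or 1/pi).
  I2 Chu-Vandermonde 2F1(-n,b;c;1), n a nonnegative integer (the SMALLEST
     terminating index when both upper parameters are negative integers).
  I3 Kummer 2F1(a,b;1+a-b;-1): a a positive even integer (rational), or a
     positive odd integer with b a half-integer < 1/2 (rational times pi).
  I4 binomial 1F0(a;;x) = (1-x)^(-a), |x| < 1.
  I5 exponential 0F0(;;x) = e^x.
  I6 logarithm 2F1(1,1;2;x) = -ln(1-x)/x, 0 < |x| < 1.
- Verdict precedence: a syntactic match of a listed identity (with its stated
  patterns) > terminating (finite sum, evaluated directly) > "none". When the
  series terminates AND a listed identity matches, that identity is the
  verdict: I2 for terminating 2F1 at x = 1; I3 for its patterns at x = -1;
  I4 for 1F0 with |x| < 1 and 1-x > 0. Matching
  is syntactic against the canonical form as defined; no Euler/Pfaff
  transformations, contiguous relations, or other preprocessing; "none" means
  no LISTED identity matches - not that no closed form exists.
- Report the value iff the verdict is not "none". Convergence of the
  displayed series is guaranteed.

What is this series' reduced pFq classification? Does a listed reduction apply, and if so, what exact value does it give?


x = \frac{6}{7} here; the reduced form reads 2F1, upper {-\frac{3}{2}, 5}, lower {4}, C = 2. Verdict: none. A 2F1 with upper {-\frac{3}{2}, 5} fits none of I1-I6 at x = \frac{6}{7}; the sum runs forever.

Key step: t_0 = 2 here, and the two geometric factors (C = 2, x = 6/7) combine into one argument.
Adjacent-term ratio: r(k) = \frac{6}{7} * (k-\frac{3}{2}) (k+5) / [(k+4) (k+1)] - rational in k, leading ratio \frac{6}{7}; with t_0 = 2, classification follows.


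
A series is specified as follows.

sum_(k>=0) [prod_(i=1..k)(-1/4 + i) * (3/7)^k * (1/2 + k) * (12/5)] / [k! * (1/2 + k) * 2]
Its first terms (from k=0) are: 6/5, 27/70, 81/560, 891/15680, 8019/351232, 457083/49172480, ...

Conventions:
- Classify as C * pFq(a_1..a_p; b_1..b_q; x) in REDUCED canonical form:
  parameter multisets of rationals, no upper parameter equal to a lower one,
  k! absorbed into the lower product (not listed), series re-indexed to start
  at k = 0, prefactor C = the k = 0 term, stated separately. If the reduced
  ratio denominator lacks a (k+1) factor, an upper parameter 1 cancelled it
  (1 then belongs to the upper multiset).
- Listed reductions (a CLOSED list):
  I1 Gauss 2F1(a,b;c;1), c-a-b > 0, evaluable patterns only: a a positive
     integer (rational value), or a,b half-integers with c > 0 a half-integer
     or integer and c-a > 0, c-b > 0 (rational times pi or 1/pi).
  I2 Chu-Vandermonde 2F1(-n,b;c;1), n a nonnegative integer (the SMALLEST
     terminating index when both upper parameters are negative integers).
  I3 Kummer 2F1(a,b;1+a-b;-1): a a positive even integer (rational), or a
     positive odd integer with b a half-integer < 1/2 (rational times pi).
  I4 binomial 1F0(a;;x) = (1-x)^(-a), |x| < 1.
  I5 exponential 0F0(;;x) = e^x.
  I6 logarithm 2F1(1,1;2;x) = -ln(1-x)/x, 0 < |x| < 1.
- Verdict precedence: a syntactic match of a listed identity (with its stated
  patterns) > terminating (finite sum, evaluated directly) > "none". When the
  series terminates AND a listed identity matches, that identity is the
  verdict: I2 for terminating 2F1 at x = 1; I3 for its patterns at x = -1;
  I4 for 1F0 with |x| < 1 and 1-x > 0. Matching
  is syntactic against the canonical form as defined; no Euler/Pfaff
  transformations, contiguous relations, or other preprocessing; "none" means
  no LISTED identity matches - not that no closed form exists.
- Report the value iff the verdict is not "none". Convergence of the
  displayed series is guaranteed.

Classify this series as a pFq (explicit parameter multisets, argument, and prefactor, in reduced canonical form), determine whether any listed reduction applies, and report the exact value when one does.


At argument 3/7: a 1F0 with upper {3/4}, lower {-}, scaled by C = 6/5. Verdict (x = 3/7): the I4 binomial reduction applies (the 1F0 binomial series: exponent -3/4, x = 3/7). Sum: (6/5) * (4/7)^(-3/4).

Structural cue: with t_0 = 6/5, the running product (prefactor 6/5) telescopes to a rising factorial.
Step ratio: r(k) = (3/7) * (k+3/4) / [(k+1)] - poly over poly, x = (3/7) from leading terms; C = 6/5 at k = 0.


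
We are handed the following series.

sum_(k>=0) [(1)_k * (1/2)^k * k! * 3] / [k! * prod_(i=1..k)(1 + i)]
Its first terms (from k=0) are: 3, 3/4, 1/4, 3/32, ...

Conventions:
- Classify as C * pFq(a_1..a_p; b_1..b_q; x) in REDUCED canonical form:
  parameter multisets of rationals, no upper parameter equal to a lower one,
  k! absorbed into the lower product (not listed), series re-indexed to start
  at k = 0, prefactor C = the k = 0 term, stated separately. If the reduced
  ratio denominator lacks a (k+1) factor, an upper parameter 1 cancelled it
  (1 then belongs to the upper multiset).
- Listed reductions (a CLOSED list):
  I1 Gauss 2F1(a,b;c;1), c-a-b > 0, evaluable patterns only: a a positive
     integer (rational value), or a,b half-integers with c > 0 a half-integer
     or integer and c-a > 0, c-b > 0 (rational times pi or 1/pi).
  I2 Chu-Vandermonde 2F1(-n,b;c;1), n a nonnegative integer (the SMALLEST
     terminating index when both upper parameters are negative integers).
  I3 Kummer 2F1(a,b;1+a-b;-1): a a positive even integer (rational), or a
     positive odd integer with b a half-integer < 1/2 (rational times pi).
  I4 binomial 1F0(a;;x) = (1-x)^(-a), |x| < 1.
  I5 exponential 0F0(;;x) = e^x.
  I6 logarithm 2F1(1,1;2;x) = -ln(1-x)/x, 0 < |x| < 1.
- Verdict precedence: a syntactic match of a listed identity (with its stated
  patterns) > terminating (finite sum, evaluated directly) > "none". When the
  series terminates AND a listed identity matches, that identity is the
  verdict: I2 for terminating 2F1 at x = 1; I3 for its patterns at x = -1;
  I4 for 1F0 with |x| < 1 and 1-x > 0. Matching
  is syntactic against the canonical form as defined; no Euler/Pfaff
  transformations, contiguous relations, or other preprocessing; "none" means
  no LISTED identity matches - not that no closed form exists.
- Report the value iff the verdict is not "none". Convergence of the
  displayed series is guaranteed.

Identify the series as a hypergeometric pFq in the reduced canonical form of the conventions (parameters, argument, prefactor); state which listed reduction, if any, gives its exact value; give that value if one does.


The series (x = 1/2) is 2F1: upper {1, 1}, lower {2}, prefactor 3. Verdict: logarithm (I6) matches (the logarithm: parameters (1,1;2), x = 1/2). Value: (-6) * ln(1/2).

The tell: t_0 being 3, the lower running product (C = 3) is a rising factorial.
Term ratio: r(k) = (1/2) * (k+1) (k+1) / [(k+2) (k+1)] - rational in k. x = (1/2); t_0 = 3; negate the roots.


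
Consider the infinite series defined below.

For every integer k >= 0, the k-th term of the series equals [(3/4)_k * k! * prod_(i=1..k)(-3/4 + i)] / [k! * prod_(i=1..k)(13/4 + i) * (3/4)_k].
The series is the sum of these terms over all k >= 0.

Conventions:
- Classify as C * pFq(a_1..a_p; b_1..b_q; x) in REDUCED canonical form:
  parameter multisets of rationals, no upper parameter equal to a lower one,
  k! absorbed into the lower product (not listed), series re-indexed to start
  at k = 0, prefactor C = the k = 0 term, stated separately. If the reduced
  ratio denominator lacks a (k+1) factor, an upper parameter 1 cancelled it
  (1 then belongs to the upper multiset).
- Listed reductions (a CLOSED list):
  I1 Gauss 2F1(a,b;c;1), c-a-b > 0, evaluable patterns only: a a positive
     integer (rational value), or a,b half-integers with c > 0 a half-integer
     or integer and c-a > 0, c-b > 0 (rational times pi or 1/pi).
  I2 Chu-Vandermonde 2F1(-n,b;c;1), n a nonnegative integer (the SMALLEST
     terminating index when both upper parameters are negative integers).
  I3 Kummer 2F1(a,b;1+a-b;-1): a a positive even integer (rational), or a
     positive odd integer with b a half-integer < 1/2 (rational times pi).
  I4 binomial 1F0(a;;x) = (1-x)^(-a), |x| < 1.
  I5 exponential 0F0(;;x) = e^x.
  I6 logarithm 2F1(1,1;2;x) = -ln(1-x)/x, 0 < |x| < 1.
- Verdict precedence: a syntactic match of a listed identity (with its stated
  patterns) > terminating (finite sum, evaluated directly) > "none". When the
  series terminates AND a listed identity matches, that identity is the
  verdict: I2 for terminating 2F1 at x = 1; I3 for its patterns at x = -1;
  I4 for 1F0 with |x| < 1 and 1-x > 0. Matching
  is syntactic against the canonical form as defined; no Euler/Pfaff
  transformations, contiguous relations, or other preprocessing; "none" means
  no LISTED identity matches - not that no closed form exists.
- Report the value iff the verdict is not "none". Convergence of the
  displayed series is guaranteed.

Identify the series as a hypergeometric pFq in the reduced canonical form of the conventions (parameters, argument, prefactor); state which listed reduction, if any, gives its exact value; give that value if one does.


Classification (C = 1): 2F1 with upper {1/4, 1}, lower {17/4}, argument x = 1. Verdict: this is the Gauss summation I1 (x = 1: the Gamma ratio telescopes since c-a-b = 3 > 0 and a = 1 in Z>0). Its exact value is 13/12.

The tell: t_0 being 1, the lower running product (prefactor 1) is a rising factorial.
Term ratio: r(k) = 1 * (k+1/4) (k+1) / [(k+17/4) (k+1)] ; factor over Q: parameters, x = 1, and C = 1.


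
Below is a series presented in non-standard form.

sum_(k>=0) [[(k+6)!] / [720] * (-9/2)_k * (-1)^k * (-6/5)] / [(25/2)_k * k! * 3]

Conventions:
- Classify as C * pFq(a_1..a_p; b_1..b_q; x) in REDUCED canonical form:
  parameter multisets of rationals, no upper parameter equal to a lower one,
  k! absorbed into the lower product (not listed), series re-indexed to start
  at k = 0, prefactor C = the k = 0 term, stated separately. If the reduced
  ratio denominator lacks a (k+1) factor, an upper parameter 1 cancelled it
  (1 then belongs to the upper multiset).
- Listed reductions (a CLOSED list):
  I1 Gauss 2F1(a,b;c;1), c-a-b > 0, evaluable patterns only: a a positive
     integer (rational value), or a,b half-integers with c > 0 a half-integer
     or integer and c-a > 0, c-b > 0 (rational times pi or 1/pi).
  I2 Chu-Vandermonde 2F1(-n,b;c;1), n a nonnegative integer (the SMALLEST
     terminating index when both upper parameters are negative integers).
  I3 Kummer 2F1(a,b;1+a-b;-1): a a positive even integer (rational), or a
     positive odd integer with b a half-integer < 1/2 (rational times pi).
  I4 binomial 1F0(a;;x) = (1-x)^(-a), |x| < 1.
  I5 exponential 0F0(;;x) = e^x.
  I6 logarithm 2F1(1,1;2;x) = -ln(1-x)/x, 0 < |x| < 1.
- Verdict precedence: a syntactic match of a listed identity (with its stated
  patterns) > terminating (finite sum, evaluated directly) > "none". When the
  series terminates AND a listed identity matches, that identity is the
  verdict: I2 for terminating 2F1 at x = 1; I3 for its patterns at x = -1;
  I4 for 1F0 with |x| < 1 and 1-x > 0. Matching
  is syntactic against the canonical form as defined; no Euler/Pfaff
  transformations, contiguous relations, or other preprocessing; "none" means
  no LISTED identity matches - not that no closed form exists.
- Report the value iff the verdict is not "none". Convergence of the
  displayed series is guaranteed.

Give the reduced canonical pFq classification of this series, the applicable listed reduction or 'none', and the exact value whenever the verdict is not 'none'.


Key observation: x = (-1) and the factorial ratio (prefactor -2/5) (k+a-1)!/(a-1)! is a rising factorial (a)_k.
Adjacent-term ratio: r(k) = (-1) * (k-9/2) (k+7) / [(k+25/2) (k+1)] ; factor over Q: parameters, x = (-1), and C = -2/5.

The series (x = -1) is 2F1: upper {-9/2, 7}, lower {25/2}, prefactor -2/5. Verdict: this is the Kummer evaluation I3 (x = -1; c = 25/2 equals 1+a-b for upper {-9/2, 7}: listed pattern). Value: (-66927861/67108864) * pi.


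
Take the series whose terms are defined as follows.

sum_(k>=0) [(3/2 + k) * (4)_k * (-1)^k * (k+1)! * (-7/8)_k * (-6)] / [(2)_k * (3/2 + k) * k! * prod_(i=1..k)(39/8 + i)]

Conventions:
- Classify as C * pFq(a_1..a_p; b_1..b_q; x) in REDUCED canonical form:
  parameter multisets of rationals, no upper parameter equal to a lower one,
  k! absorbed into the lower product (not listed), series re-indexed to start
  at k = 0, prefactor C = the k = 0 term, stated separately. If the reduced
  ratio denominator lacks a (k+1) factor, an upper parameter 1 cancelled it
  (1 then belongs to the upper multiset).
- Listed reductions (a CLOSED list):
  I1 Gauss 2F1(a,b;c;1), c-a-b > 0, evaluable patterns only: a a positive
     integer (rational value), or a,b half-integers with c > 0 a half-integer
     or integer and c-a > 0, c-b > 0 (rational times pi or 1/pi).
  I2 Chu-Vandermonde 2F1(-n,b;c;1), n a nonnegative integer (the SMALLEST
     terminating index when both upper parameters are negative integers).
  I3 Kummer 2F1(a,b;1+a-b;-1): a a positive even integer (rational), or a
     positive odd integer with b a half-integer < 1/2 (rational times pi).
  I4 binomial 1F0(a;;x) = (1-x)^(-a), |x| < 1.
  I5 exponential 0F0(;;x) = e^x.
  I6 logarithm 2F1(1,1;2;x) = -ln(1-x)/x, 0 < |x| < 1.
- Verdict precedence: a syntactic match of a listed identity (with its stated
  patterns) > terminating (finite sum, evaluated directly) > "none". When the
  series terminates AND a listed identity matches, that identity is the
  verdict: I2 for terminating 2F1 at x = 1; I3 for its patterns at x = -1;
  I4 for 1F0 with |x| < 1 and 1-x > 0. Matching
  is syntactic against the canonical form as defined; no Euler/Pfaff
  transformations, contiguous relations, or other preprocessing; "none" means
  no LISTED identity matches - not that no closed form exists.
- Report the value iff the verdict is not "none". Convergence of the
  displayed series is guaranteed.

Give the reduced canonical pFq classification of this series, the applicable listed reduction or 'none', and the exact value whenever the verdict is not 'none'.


The series (x = -1) is 2F1: upper {-7/8, 4}, lower {47/8}, prefactor -6. Verdict (x = -1): the Kummer evaluation I3 applies (x = -1; c = 47/8 equals 1+a-b for upper {-7/8, 4}: listed pattern). Its exact value is -1209/128.

The tell: from the first term -6: the parameter 2 appears in both the upper and lower lists and cancels (alongside the other common factor).
Consecutive-term ratio: r(k) = (-1) * (k-7/8) (k+4) / [(k+47/8) (k+1)] - rational in k, leading ratio (-1); with t_0 = -6, classification follows.


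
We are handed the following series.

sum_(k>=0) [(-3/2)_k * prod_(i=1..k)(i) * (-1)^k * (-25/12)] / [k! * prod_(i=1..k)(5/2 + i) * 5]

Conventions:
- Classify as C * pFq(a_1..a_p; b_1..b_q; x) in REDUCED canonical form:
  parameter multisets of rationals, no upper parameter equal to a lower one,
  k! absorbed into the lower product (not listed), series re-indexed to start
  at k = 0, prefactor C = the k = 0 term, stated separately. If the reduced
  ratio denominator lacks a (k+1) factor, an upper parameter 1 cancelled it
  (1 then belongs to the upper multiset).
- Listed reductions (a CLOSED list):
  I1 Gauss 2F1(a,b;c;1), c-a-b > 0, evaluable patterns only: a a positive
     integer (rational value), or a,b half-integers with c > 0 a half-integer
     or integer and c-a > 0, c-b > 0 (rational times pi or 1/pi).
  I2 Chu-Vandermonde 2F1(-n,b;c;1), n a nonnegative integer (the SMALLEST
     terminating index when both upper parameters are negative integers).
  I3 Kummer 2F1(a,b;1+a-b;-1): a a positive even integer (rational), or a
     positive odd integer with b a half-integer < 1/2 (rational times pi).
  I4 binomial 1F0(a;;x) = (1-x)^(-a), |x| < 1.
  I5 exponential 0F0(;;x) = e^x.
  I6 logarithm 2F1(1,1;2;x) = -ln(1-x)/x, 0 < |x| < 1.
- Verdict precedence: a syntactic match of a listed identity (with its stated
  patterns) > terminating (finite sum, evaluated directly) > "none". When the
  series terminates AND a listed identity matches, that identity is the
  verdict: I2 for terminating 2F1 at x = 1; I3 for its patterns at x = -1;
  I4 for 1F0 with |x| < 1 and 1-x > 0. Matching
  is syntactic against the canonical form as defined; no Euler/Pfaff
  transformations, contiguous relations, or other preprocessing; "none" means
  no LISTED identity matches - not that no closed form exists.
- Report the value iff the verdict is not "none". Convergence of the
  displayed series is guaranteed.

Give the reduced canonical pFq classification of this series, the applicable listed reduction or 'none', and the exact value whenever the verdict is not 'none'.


Canonical form: C = -5/12 times 2F1 with upper {-3/2, 1}, lower {7/2}, x = -1. Verdict: Kummer's theorem (I3) matches (x = -1; c = 7/2 equals 1+a-b for upper {-3/2, 1}: listed pattern). Its exact value is (-25/128) * pi.

Key observation: x = (-1) and the lower running product (C = -5/12, x = -1) is a rising factorial.
Ratio: r(k) = (-1) * (k-3/2) (k+1) / [(k+7/2) (k+1)] - rational in k. x = (-1); t_0 = -5/12; negate the roots.
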